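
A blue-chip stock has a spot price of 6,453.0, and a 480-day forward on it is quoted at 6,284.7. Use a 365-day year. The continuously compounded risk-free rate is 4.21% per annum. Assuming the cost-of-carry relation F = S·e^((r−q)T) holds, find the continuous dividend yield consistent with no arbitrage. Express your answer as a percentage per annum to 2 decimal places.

From F = S·e^((r−q)T): (r − q) = ln(F/S)/T
ln(6284.7/6453.0) = ln(0.973919) = -0.026427
(r − q) = -0.026427 / (480/365) = -0.020096
q = r − ln(F/S)/T = 0.0421 + 0.020096 = 0.062196
q = 6.22%

6.22%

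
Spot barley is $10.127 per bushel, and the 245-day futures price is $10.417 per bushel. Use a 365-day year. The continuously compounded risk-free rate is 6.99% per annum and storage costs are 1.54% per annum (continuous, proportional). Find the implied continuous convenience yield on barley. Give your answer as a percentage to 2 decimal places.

4.32%

F = S·e^((r+u−y)T) ⇒ (r+u−y) = ln(F/S)/T
ln(10.417/10.127) = 0.028234; /T ⇒ 0.042063
y = r + u − ln(F/S)/T = 0.0699 + 0.0154 − 0.042063 = 0.043237
y = 4.32%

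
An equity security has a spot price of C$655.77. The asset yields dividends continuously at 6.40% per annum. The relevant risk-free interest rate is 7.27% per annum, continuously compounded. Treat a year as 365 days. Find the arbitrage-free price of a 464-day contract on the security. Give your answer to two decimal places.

F = S·e^((r − q)T) = 655.77 · e^((0.0727 − 0.0640) × 464/365)
= 655.77 · e^0.011060 = 655.77 × 1.011121
F = C$663.06

C$663.06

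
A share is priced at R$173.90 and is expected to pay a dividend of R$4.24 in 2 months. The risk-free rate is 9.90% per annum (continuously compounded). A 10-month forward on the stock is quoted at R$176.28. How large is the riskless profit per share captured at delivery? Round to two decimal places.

PV(dividends) I = 4.24·e^(−0.0990·2/12) = 4.1706
Fair forward F* = (S − I)·e^(rT) = (173.90 − 4.1706)·e^0.082500 = 169.7294 × 1.085999 = 184.3260
Market R$176.28 < fair 184.3260: forward underpriced → reverse cash-and-carry (short the stock, invest proceeds at r, pay the dividends, go long the forward).
Profit at T = |F_mkt − F*| = |176.28 − 184.3260| = R$8.05 per share

R$8.05 per share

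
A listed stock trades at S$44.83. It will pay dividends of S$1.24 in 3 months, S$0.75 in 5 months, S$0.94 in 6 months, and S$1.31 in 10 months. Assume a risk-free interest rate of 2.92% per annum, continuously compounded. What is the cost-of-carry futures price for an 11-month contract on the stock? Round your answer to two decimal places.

S$41.76

PV(dividends) I = 1.24·e^(−0.0292·3/12) + 0.75·e^(−0.0292·5/12) + 0.94·e^(−0.0292·6/12) + 1.31·e^(−0.0292·10/12)
I = 1.2310 + 0.7409 + 0.9264 + 1.2785 = 4.1768
F = (S − I)·e^(rT) = (44.83 − 4.1768) · e^(0.0292·11/12)
= 40.6532 · e^0.026767 = 40.6532 × 1.027128 = S$41.76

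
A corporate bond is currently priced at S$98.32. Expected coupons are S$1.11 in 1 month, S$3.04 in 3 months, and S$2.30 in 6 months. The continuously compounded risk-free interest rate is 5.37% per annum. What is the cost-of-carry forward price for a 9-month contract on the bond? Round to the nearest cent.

PV(coupons) I = 1.11·e^(−0.0537·1/12) + 3.04·e^(−0.0537·3/12) + 2.30·e^(−0.0537·6/12)
I = 1.1050 + 2.9995 + 2.2391 = 6.3436
F = (S − I)·e^(rT) = (98.32 − 6.3436) · e^(0.0537·9/12)
= 91.9764 · e^0.040275 = 91.9764 × 1.041097 = S$95.76

S$95.76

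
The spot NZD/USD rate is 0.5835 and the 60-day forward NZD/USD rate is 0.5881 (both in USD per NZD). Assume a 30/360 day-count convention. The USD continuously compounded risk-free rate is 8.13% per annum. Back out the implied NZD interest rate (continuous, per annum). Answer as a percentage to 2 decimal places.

F = S·e^((r_USD − r_NZD)T) ⇒ r_NZD = r_USD − ln(F/S)/T
ln(0.5881/0.5835) = 0.007853; /(60/360) = 0.047118
r_NZD = 0.0813 − 0.047118 = 0.034182
r_NZD = 3.42%

3.42%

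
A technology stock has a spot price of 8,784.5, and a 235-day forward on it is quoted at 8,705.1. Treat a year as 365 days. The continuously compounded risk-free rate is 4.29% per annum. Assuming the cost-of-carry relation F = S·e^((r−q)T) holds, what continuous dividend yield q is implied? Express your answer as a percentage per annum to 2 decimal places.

5.70%

From F = S·e^((r−q)T): (r − q) = ln(F/S)/T
ln(8705.1/8784.5) = ln(0.990961) = -0.009080
(r − q) = -0.009080 / (235/365) = -0.014103
q = r − ln(F/S)/T = 0.0429 + 0.014103 = 0.057003
q = 5.70%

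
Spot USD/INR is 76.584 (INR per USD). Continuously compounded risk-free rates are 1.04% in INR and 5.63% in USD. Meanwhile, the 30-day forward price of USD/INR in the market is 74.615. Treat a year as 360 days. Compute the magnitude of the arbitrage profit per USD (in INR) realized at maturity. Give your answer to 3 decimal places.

Fair forward: F* = S·e^(carry·T), with carry = (r_INR − r_USD) = 0.0104 − 0.0563 = -0.0459
F* = 76.584 · e^(-0.0459 × 30/360) = 76.584 · e^-0.003825 = 76.584 × 0.996182 = 76.2916
Market 74.615 < fair 76.2916: forward underpriced → reverse cash-and-carry (short spot, go long the forward).
At maturity, profit = |F_mkt − F*| = |74.615 − 76.2916| = 1.677 per USD (in INR)

1.677 per USD (in INR)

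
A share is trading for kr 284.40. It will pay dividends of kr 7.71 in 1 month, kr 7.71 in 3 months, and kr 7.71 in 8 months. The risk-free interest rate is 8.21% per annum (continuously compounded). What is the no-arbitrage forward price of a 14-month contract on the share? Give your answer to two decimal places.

kr 288.22

PV(dividends) I = 7.71·e^(−0.0821·1/12) + 7.71·e^(−0.0821·3/12) + 7.71·e^(−0.0821·8/12)
I = 7.6574 + 7.5534 + 7.2993 = 22.5101
F = (S − I)·e^(rT) = (284.40 − 22.5101) · e^(0.0821·14/12)
= 261.8899 · e^0.095783 = 261.8899 × 1.100520 = kr 288.22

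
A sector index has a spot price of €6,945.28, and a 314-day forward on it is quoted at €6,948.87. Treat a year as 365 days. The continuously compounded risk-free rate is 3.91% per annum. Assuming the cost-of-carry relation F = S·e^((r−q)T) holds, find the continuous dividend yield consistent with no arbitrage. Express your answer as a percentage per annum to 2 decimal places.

3.85%

From F = S·e^((r−q)T): (r − q) = ln(F/S)/T
ln(6948.87/6945.28) = ln(1.000517) = 0.000517
(r − q) = 0.000517 / (314/365) = 0.000601
q = r − ln(F/S)/T = 0.0391 − 0.000601 = 0.038499
q = 3.85%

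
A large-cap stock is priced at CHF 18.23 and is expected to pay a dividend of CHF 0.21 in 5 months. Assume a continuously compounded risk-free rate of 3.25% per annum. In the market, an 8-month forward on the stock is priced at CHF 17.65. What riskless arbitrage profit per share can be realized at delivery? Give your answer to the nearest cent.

PV(dividends) I = 0.21·e^(−0.0325·5/12) = 0.2072
Fair forward F* = (S − I)·e^(rT) = (18.23 − 0.2072)·e^0.021667 = 18.0228 × 1.021903 = 18.4176
Market CHF 17.65 < fair 18.4176: forward underpriced → reverse cash-and-carry (short the stock, invest proceeds at r, pay the dividends, go long the forward).
Profit at T = |F_mkt − F*| = |17.65 − 18.4176| = CHF 0.77 per share

CHF 0.77 per share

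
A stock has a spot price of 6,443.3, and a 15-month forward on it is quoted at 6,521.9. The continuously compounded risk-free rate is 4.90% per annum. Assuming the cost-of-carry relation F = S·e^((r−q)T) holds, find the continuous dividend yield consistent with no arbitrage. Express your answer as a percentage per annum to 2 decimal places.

From F = S·e^((r−q)T): (r − q) = ln(F/S)/T
ln(6521.9/6443.3) = ln(1.012199) = 0.012125
(r − q) = 0.012125 / (15/12) = 0.009700
q = r − ln(F/S)/T = 0.0490 − 0.009700 = 0.039300
q = 3.93%

3.93%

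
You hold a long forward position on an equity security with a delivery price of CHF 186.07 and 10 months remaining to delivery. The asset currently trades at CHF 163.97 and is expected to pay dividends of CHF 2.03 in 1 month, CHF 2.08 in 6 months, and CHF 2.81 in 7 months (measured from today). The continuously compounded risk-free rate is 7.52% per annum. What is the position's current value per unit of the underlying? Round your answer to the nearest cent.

-CHF 17.51

PV(remaining dividends) I = 2.03·e^(−0.0752·1/12) + 2.08·e^(−0.0752·6/12) + 2.81·e^(−0.0752·7/12) = 6.7100
Current forward F = (S − I)·e^(rT) = (163.97 − 6.7100)·e^(0.0752·10/12) = 157.2600 × 1.064672 = 167.4303
Value (long) = (F − K)·e^(−rT) = (167.4303 − 186.07) × 0.939257 = -17.5075
Value = -CHF 17.51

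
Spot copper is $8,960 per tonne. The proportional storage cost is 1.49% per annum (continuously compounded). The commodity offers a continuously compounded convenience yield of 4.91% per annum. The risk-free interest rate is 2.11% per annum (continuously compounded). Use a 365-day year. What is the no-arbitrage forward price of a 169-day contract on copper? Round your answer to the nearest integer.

$8,906 per tonne

Net carry = r + u − y = 0.0211 + 0.0149 − 0.0491 = -0.0131
F = S·e^((r+u−y)T) = 8960 · e^(-0.0131 × 169/365) = 8960 · e^-0.006065
= 8960 × 0.993953 = $8,906 per tonne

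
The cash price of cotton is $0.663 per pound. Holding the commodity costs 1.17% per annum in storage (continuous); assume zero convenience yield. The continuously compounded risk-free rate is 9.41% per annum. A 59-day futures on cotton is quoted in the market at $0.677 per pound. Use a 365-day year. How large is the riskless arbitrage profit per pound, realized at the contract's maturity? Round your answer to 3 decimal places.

Fair futures: F* = S·e^(carry·T), with carry = (r + u) = 0.0941 + 0.0117 = 0.1058
F* = 0.663 · e^(0.1058 × 59/365) = 0.663 · e^0.017102 = 0.663 × 1.017249 = $0.6744
Market $0.677 > fair $0.6744: forward overpriced → cash-and-carry (buy spot, short the forward).
At maturity, profit = |F_mkt − F*| = |0.677 − 0.6744| = $0.003 per pound

$0.003 per pound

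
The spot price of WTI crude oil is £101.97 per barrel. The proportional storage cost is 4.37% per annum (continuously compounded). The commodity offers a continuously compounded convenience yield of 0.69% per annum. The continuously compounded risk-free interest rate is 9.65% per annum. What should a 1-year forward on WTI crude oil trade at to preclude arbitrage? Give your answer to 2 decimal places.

£116.51 per barrel

Net carry = r + u − y = 0.0965 + 0.0437 − 0.0069 = 0.1333
F = S·e^((r+u−y)T) = 101.97 · e^(0.1333 × 12/12) = 101.97 · e^0.133300
= 101.97 × 1.142593 = £116.51 per barrel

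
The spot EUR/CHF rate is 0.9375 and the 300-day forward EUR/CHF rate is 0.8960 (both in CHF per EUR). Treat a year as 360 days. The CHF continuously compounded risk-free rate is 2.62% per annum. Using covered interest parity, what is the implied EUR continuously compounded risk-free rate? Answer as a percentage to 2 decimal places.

8.05%

F = S·e^((r_CHF − r_EUR)T) ⇒ r_EUR = r_CHF − ln(F/S)/T
ln(0.8960/0.9375) = -0.045276; /(300/360) = -0.054331
r_EUR = 0.0262 + 0.054331 = 0.080531
r_EUR = 8.05%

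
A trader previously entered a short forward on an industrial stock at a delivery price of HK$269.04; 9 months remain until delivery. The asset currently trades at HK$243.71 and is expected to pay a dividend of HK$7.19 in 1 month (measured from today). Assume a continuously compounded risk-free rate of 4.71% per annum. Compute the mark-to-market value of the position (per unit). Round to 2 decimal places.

PV(remaining dividends) I = 7.19·e^(−0.0471·1/12) = 7.1618
Current forward F = (S − I)·e^(rT) = (243.71 − 7.1618)·e^(0.0471·9/12) = 236.5482 × 1.035956 = 245.0535
Value (long) = (F − K)·e^(−rT) = (245.0535 − 269.04) × 0.965292 = -23.1540
Short position value = −(long value) = HK$23.15

HK$23.15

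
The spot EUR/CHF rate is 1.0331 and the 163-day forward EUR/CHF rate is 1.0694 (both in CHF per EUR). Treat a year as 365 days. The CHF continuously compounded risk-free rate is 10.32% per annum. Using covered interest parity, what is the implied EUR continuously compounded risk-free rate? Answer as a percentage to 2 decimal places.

2.59%

F = S·e^((r_CHF − r_EUR)T) ⇒ r_EUR = r_CHF − ln(F/S)/T
ln(1.0694/1.0331) = 0.034534; /(163/365) = 0.077331
r_EUR = 0.1032 − 0.077331 = 0.025869
r_EUR = 2.59%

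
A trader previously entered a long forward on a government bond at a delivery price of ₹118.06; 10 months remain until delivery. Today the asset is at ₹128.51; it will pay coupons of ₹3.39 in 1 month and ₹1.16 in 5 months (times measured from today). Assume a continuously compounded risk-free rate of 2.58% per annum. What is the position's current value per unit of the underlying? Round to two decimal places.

PV(remaining coupons) I = 3.39·e^(−0.0258·1/12) + 1.16·e^(−0.0258·5/12) = 4.5303
Current forward F = (S − I)·e^(rT) = (128.51 − 4.5303)·e^(0.0258·10/12) = 123.9797 × 1.021733 = 126.6742
Value (long) = (F − K)·e^(−rT) = (126.6742 − 118.06) × 0.978729 = 8.4310
Value = ₹8.43

₹8.43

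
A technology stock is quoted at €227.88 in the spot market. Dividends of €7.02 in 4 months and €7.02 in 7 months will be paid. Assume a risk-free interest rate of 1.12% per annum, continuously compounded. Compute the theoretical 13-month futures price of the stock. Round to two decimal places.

€216.52

PV(dividends) I = 7.02·e^(−0.0112·4/12) + 7.02·e^(−0.0112·7/12)
I = 6.9938 + 6.9743 = 13.9681
F = (S − I)·e^(rT) = (227.88 − 13.9681) · e^(0.0112·13/12)
= 213.9119 · e^0.012133 = 213.9119 × 1.012207 = €216.52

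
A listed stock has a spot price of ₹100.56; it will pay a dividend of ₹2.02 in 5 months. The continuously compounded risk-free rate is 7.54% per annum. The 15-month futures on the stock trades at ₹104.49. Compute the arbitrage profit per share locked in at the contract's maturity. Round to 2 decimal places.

₹3.86 per share

PV(dividends) I = 2.02·e^(−0.0754·5/12) = 1.9575
Fair futures F* = (S − I)·e^(rT) = (100.56 − 1.9575)·e^0.094250 = 98.6025 × 1.098834 = 108.3478
Market ₹104.49 < fair 108.3478: forward underpriced → reverse cash-and-carry (short the stock, invest proceeds at r, pay the dividends, go long the forward).
Profit at T = |F_mkt − F*| = |104.49 − 108.3478| = ₹3.86 per share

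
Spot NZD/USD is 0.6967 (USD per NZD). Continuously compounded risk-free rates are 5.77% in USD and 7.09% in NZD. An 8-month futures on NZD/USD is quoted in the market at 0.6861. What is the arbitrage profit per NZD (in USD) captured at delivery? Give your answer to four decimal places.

Fair futures: F* = S·e^(carry·T), with carry = (r_USD − r_NZD) = 0.0577 − 0.0709 = -0.0132
F* = 0.6967 · e^(-0.0132 × 8/12) = 0.6967 · e^-0.008800 = 0.6967 × 0.991239 = 0.6906
Market 0.6861 < fair 0.6906: forward underpriced → reverse cash-and-carry (short spot, go long the forward).
At maturity, profit = |F_mkt − F*| = |0.6861 − 0.6906| = 0.0045 per NZD (in USD)

0.0045 per NZD (in USD)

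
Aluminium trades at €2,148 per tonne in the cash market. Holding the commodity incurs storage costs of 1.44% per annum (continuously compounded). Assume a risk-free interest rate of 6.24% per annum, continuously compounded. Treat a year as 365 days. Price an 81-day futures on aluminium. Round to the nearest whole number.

€2,185 per tonne

Net carry = r + u − y = 0.0624 + 0.0144 − 0.0000 = 0.0768
F = S·e^((r+u−y)T) = 2148 · e^(0.0768 × 81/365) = 2148 · e^0.017043
= 2148 × 1.017189 = €2,185 per tonne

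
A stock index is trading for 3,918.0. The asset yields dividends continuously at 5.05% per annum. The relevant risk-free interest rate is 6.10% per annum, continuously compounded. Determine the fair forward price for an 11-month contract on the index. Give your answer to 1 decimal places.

3,955.9

F = S·e^((r − q)T) = 3918.0 · e^((0.0610 − 0.0505) × 11/12)
= 3918.0 · e^0.009625 = 3918.0 × 1.009671
F = 3,955.9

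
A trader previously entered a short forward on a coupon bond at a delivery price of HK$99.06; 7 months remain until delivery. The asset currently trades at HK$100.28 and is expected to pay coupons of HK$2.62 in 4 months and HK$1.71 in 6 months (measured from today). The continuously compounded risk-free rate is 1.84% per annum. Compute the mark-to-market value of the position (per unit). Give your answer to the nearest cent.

PV(remaining coupons) I = 2.62·e^(−0.0184·4/12) + 1.71·e^(−0.0184·6/12) = 4.2983
Current forward F = (S − I)·e^(rT) = (100.28 − 4.2983)·e^(0.0184·7/12) = 95.9817 × 1.010791 = 97.0174
Value (long) = (F − K)·e^(−rT) = (97.0174 − 99.06) × 0.989324 = -2.0208
Short position value = −(long value) = HK$2.02

HK$2.02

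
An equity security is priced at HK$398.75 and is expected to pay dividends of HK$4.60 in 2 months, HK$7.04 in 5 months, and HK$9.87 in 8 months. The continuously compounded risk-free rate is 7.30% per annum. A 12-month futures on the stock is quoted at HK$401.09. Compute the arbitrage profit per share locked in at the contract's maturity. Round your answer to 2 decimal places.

HK$5.51 per share

PV(dividends) I = 4.60·e^(−0.0730·2/12) + 7.04·e^(−0.0730·5/12) + 9.87·e^(−0.0730·8/12) = 20.7746
Fair futures F* = (S − I)·e^(rT) = (398.75 − 20.7746)·e^0.073000 = 377.9754 × 1.075731 = 406.5999
Market HK$401.09 < fair 406.5999: forward underpriced → reverse cash-and-carry (short the stock, invest proceeds at r, pay the dividends, go long the forward).
Profit at T = |F_mkt − F*| = |401.09 − 406.5999| = HK$5.51 per share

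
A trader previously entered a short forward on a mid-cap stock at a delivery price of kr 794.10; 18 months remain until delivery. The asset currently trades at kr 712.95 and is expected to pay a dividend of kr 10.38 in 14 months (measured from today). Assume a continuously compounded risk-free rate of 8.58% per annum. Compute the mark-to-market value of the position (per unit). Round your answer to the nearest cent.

-kr 5.36

PV(remaining dividends) I = 10.38·e^(−0.0858·14/12) = 9.3913
Current forward F = (S − I)·e^(rT) = (712.95 − 9.3913)·e^(0.0858·18/12) = 703.5587 × 1.137349 = 800.1918
Value (long) = (F − K)·e^(−rT) = (800.1918 − 794.10) × 0.879238 = 5.3561
Short position value = −(long value) = -kr 5.36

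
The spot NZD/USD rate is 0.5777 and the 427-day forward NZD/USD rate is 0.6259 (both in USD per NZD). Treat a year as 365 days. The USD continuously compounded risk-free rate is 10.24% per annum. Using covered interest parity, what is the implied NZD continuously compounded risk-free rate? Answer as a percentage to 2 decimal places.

3.39%

F = S·e^((r_USD − r_NZD)T) ⇒ r_NZD = r_USD − ln(F/S)/T
ln(0.6259/0.5777) = 0.080136; /(427/365) = 0.068500
r_NZD = 0.1024 − 0.068500 = 0.033900
r_NZD = 3.39%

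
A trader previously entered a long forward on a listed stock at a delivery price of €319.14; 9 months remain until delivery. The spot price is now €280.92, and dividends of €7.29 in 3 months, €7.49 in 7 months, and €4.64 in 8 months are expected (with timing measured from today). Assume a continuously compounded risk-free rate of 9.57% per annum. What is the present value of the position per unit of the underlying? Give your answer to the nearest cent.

PV(remaining dividends) I = 7.29·e^(−0.0957·3/12) + 7.49·e^(−0.0957·7/12) + 4.64·e^(−0.0957·8/12) = 18.5542
Current forward F = (S − I)·e^(rT) = (280.92 − 18.5542)·e^(0.0957·9/12) = 262.3658 × 1.074414 = 281.8895
Value (long) = (F − K)·e^(−rT) = (281.8895 − 319.14) × 0.930740 = -34.6705
Value = -€34.67

-€34.67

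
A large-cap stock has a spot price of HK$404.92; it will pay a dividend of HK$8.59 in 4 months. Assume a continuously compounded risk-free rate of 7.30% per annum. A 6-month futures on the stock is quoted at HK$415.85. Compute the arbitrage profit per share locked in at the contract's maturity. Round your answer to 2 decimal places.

HK$4.57 per share

PV(dividends) I = 8.59·e^(−0.0730·4/12) = 8.3835
Fair futures F* = (S − I)·e^(rT) = (404.92 − 8.3835)·e^0.036500 = 396.5365 × 1.037174 = 411.2773
Market HK$415.85 > fair 411.2773: forward overpriced → cash-and-carry (borrow at r, buy the stock and collect the dividends, short the forward).
Profit at T = |F_mkt − F*| = |415.85 − 411.2773| = HK$4.57 per share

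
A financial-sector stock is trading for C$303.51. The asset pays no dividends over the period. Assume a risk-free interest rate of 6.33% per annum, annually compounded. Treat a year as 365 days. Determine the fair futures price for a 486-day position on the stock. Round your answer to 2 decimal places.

F = S · (1+r)^T
= 303.51 × 1.085157
F = C$329.36

C$329.36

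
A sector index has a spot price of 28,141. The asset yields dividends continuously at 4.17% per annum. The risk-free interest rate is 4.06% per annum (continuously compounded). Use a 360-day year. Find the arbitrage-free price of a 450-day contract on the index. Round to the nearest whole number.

28,102

F = S·e^((r − q)T) = 28141 · e^((0.0406 − 0.0417) × 450/360)
= 28141 · e^-0.001375 = 28141 × 0.998626
F = 28,102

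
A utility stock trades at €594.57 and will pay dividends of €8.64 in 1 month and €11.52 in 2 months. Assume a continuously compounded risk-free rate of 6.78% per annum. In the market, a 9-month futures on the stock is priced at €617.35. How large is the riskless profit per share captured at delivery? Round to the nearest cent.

PV(dividends) I = 8.64·e^(−0.0678·1/12) + 11.52·e^(−0.0678·2/12) = 19.9819
Fair futures F* = (S − I)·e^(rT) = (594.57 − 19.9819)·e^0.050850 = 574.5881 × 1.052165 = 604.5615
Market €617.35 > fair 604.5615: forward overpriced → cash-and-carry (borrow at r, buy the stock and collect the dividends, short the forward).
Profit at T = |F_mkt − F*| = |617.35 − 604.5615| = €12.79 per share

€12.79 per share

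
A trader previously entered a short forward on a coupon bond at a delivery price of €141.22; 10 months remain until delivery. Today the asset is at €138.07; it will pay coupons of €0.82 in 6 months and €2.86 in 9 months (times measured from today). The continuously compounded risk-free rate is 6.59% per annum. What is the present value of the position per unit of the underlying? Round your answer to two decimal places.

PV(remaining coupons) I = 0.82·e^(−0.0659·6/12) + 2.86·e^(−0.0659·9/12) = 3.5155
Current forward F = (S − I)·e^(rT) = (138.07 − 3.5155)·e^(0.0659·10/12) = 134.5545 × 1.056453 = 142.1505
Value (long) = (F − K)·e^(−rT) = (142.1505 − 141.22) × 0.946564 = 0.8808
Short position value = −(long value) = -€0.88

-€0.88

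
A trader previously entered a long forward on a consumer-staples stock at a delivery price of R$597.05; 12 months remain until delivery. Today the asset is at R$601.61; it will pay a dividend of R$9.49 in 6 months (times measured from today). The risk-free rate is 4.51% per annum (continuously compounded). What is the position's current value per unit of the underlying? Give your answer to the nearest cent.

PV(remaining dividends) I = 9.49·e^(−0.0451·6/12) = 9.2784
Current forward F = (S − I)·e^(rT) = (601.61 − 9.2784)·e^(0.0451·12/12) = 592.3316 × 1.046132 = 619.6570
Value (long) = (F − K)·e^(−rT) = (619.6570 − 597.05) × 0.955902 = 21.6101
Value = R$21.61

R$21.61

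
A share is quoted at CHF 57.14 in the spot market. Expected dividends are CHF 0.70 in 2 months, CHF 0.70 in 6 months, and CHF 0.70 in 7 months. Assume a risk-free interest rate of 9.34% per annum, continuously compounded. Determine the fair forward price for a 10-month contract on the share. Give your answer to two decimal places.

CHF 59.58

PV(dividends) I = 0.70·e^(−0.0934·2/12) + 0.70·e^(−0.0934·6/12) + 0.70·e^(−0.0934·7/12)
I = 0.6892 + 0.6681 + 0.6629 = 2.0202
F = (S − I)·e^(rT) = (57.14 − 2.0202) · e^(0.0934·10/12)
= 55.1198 · e^0.077833 = 55.1198 × 1.080942 = CHF 59.58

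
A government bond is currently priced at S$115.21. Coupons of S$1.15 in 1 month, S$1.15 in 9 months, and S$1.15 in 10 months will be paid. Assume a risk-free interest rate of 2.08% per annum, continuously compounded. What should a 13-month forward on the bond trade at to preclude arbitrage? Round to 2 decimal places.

PV(coupons) I = 1.15·e^(−0.0208·1/12) + 1.15·e^(−0.0208·9/12) + 1.15·e^(−0.0208·10/12)
I = 1.1480 + 1.1322 + 1.1302 = 3.4104
F = (S − I)·e^(rT) = (115.21 − 3.4104) · e^(0.0208·13/12)
= 111.7996 · e^0.022533 = 111.7996 × 1.022789 = S$114.35

S$114.35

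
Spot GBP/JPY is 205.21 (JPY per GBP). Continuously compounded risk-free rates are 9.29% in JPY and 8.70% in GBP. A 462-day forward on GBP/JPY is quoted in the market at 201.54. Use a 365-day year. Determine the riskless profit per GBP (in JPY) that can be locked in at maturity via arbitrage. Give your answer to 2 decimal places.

5.21 per GBP (in JPY)

Fair forward: F* = S·e^(carry·T), with carry = (r_JPY − r_GBP) = 0.0929 − 0.0870 = 0.0059
F* = 205.21 · e^(0.0059 × 462/365) = 205.21 · e^0.007468 = 205.21 × 1.007496 = 206.7483
Market 201.54 < fair 206.7483: forward underpriced → reverse cash-and-carry (short spot, go long the forward).
At maturity, profit = |F_mkt − F*| = |201.54 − 206.7483| = 5.21 per GBP (in JPY)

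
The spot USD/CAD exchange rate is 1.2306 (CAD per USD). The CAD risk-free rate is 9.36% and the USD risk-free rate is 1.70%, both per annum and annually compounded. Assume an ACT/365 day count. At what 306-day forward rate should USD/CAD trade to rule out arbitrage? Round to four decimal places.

1.3078

By covered interest parity, F = S · (1+r_CAD)^T / (1+r_USD)^T
= 1.2306 × 1.077897 / 1.014233 = 1.2306 × 1.062771
F = 1.3078 CAD per USD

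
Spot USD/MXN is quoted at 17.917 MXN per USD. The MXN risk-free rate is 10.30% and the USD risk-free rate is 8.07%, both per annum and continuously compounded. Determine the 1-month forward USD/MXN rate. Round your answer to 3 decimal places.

F = S·e^((r_MXN − r_USD)T) = 17.917 · e^((0.1030 − 0.0807) × 1/12)
= 17.917 · e^0.001858 = 17.917 × 1.001860
F = 17.950 MXN per USD

17.950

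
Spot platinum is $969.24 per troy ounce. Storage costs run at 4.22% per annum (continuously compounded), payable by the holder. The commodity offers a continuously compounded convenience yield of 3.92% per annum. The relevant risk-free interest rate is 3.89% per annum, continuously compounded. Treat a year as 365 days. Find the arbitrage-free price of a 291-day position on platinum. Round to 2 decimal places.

$1,002.16 per troy ounce

Net carry = r + u − y = 0.0389 + 0.0422 − 0.0392 = 0.0419
F = S·e^((r+u−y)T) = 969.24 · e^(0.0419 × 291/365) = 969.24 · e^0.033405
= 969.24 × 1.033969 = $1,002.16 per troy ounce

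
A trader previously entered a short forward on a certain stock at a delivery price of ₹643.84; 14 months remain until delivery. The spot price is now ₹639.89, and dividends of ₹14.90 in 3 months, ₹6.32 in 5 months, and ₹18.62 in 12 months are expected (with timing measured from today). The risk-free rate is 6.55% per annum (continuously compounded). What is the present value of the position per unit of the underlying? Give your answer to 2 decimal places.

-₹5.17

PV(remaining dividends) I = 14.90·e^(−0.0655·3/12) + 6.32·e^(−0.0655·5/12) + 18.62·e^(−0.0655·12/12) = 38.2473
Current forward F = (S − I)·e^(rT) = (639.89 − 38.2473)·e^(0.0655·14/12) = 601.6427 × 1.079412 = 649.4204
Value (long) = (F − K)·e^(−rT) = (649.4204 − 643.84) × 0.926430 = 5.1698
Short position value = −(long value) = -₹5.17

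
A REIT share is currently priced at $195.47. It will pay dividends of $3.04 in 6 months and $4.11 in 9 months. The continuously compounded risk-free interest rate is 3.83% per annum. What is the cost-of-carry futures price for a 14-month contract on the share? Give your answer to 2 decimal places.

PV(dividends) I = 3.04·e^(−0.0383·6/12) + 4.11·e^(−0.0383·9/12)
I = 2.9823 + 3.9936 = 6.9759
F = (S − I)·e^(rT) = (195.47 − 6.9759) · e^(0.0383·14/12)
= 188.4941 · e^0.044683 = 188.4941 × 1.045696 = $197.11

$197.11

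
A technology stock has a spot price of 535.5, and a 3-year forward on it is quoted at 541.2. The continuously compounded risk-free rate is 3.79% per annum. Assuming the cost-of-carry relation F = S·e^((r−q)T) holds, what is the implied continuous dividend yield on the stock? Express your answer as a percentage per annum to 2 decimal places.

From F = S·e^((r−q)T): (r − q) = ln(F/S)/T
ln(541.2/535.5) = ln(1.010644) = 0.010588
(r − q) = 0.010588 / (3) = 0.003529
q = r − ln(F/S)/T = 0.0379 − 0.003529 = 0.034371
q = 3.44%

3.44%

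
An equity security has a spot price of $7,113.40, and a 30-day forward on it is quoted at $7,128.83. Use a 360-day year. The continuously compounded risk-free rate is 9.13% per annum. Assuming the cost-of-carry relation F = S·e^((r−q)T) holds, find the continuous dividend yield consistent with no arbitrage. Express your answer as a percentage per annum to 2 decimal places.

From F = S·e^((r−q)T): (r − q) = ln(F/S)/T
ln(7128.83/7113.40) = ln(1.002169) = 0.002167
(r − q) = 0.002167 / (30/360) = 0.026004
q = r − ln(F/S)/T = 0.0913 − 0.026004 = 0.065296
q = 6.53%

6.53%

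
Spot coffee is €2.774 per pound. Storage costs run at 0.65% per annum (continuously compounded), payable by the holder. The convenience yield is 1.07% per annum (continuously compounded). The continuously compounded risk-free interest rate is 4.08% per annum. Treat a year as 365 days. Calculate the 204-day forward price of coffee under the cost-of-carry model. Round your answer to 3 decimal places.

€2.831 per pound

Net carry = r + u − y = 0.0408 + 0.0065 − 0.0107 = 0.0366
F = S·e^((r+u−y)T) = 2.774 · e^(0.0366 × 204/365) = 2.774 · e^0.020456
= 2.774 × 1.020667 = €2.831 per pound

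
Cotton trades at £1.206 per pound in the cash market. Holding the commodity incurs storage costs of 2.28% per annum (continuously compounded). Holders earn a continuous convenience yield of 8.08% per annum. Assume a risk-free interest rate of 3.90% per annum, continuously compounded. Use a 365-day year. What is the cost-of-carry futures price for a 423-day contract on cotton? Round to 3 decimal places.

£1.180 per pound

Net carry = r + u − y = 0.0390 + 0.0228 − 0.0808 = -0.0190
F = S·e^((r+u−y)T) = 1.206 · e^(-0.0190 × 423/365) = 1.206 · e^-0.022019
= 1.206 × 0.978222 = £1.180 per pound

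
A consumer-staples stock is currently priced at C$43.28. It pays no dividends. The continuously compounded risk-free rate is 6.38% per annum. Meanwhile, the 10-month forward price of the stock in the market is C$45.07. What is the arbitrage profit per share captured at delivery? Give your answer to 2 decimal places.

Fair forward: F* = S·e^(carry·T), with carry = r = 0.0638
F* = 43.28 · e^(0.0638 × 10/12) = 43.28 · e^0.053167 = 43.28 × 1.054606 = C$45.6433
Market C$45.07 < fair C$45.6433: forward underpriced → reverse cash-and-carry (short spot, go long the forward).
At maturity, profit = |F_mkt − F*| = |45.07 − 45.6433| = C$0.57 per share

C$0.57 per share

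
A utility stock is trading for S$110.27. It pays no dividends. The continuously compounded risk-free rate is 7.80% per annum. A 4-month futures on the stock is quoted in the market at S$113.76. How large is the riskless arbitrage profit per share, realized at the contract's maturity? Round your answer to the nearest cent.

Fair futures: F* = S·e^(carry·T), with carry = r = 0.0780
F* = 110.27 · e^(0.0780 × 4/12) = 110.27 · e^0.026000 = 110.27 × 1.026341 = S$113.1746
Market S$113.76 > fair S$113.1746: forward overpriced → cash-and-carry (buy spot, short the forward).
At maturity, profit = |F_mkt − F*| = |113.76 − 113.1746| = S$0.59 per share

S$0.59 per share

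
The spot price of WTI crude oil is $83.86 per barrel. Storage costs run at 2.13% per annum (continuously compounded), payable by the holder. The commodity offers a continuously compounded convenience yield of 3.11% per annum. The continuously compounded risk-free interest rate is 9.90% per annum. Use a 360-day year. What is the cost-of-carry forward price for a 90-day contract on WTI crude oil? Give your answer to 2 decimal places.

Net carry = r + u − y = 0.0990 + 0.0213 − 0.0311 = 0.0892
F = S·e^((r+u−y)T) = 83.86 · e^(0.0892 × 90/360) = 83.86 · e^0.022300
= 83.86 × 1.022551 = $85.75 per barrel

$85.75 per barrel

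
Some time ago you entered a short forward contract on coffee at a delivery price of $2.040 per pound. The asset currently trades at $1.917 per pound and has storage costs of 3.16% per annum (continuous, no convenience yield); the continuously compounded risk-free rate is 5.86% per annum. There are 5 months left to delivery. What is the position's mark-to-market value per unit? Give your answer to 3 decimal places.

Current fair forward for the remaining 5 months: F = S·e^((r + u)·T), (r + u) = 0.0586 + 0.0316 = 0.0902
F = 1.917 · e^(0.0902 × 5/12) = 1.917 × 1.038299 = 1.9904
Value of long forward = (F − K)·e^(−rT) = (1.9904 − 2.040) · e^(−0.0586·5/12)
= -0.0496 × 0.975879 = -0.048
Short position value = −(long value) = $0.048

$0.048 per pound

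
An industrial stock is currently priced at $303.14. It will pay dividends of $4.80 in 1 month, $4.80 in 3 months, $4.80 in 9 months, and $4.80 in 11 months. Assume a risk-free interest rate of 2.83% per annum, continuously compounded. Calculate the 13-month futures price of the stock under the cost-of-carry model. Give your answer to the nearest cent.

$293.06

PV(dividends) I = 4.80·e^(−0.0283·1/12) + 4.80·e^(−0.0283·3/12) + 4.80·e^(−0.0283·9/12) + 4.80·e^(−0.0283·11/12)
I = 4.7887 + 4.7662 + 4.6992 + 4.6771 = 18.9312
F = (S − I)·e^(rT) = (303.14 − 18.9312) · e^(0.0283·13/12)
= 284.2088 · e^0.030658 = 284.2088 × 1.031133 = $293.06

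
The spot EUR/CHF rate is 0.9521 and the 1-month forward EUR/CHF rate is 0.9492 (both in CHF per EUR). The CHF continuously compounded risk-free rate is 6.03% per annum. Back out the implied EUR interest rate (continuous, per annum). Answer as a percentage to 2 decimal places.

9.69%

F = S·e^((r_CHF − r_EUR)T) ⇒ r_EUR = r_CHF − ln(F/S)/T
ln(0.9492/0.9521) = -0.003051; /(1/12) = -0.036612
r_EUR = 0.0603 + 0.036612 = 0.096912
r_EUR = 9.69%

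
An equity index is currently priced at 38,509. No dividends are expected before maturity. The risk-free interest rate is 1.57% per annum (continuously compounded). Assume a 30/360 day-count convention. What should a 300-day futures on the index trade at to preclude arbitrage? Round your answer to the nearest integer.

39,016

F = S·e^(rT) = 38509 · e^(0.0157 × 300/360)
= 38509 · e^0.013083 = 38509 × 1.013169
F = 39,016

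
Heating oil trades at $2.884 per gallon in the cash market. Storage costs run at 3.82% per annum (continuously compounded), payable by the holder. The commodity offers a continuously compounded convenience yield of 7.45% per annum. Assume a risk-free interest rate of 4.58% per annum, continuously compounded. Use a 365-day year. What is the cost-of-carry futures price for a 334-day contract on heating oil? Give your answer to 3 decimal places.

$2.909 per gallon

Net carry = r + u − y = 0.0458 + 0.0382 − 0.0745 = 0.0095
F = S·e^((r+u−y)T) = 2.884 · e^(0.0095 × 334/365) = 2.884 · e^0.008693
= 2.884 × 1.008731 = $2.909 per gallon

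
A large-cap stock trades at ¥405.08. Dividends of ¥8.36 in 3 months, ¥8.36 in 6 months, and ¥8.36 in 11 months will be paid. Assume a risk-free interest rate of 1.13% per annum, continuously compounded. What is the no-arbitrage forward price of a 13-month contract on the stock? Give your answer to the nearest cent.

PV(dividends) I = 8.36·e^(−0.0113·3/12) + 8.36·e^(−0.0113·6/12) + 8.36·e^(−0.0113·11/12)
I = 8.3364 + 8.3129 + 8.2739 = 24.9232
F = (S − I)·e^(rT) = (405.08 − 24.9232) · e^(0.0113·13/12)
= 380.1568 · e^0.012242 = 380.1568 × 1.012317 = ¥384.84

¥384.84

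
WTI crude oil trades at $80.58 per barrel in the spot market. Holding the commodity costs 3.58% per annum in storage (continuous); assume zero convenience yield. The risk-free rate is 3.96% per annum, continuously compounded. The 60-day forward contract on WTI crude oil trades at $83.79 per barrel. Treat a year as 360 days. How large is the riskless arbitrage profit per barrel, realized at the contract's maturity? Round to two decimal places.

Fair forward: F* = S·e^(carry·T), with carry = (r + u) = 0.0396 + 0.0358 = 0.0754
F* = 80.58 · e^(0.0754 × 60/360) = 80.58 · e^0.012567 = 80.58 × 1.012646 = $81.5990
Market $83.79 > fair $81.5990: forward overpriced → cash-and-carry (buy spot, short the forward).
At maturity, profit = |F_mkt − F*| = |83.79 − 81.5990| = $2.19 per barrel

$2.19 per barrel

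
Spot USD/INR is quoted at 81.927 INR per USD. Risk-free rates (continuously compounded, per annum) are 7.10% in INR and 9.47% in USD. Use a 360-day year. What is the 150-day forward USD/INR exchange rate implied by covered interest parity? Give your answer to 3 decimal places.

F = S·e^((r_INR − r_USD)T) = 81.927 · e^((0.0710 − 0.0947) × 150/360)
= 81.927 · e^-0.009875 = 81.927 × 0.990174
F = 81.122 INR per USD

81.122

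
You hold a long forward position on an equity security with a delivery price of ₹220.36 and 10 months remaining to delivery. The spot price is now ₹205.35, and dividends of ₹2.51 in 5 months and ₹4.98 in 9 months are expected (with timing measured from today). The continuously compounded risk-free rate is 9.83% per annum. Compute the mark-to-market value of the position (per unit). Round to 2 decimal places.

PV(remaining dividends) I = 2.51·e^(−0.0983·5/12) + 4.98·e^(−0.0983·9/12) = 7.0353
Current forward F = (S − I)·e^(rT) = (205.35 − 7.0353)·e^(0.0983·10/12) = 198.3147 × 1.085365 = 215.2438
Value (long) = (F − K)·e^(−rT) = (215.2438 − 220.36) × 0.921349 = -4.7138
Value = -₹4.71

-₹4.71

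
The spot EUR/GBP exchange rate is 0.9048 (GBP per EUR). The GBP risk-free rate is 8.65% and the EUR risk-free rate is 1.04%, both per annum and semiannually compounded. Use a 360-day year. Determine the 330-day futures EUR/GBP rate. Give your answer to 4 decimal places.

0.9686

By covered interest parity, F = S · (1+r_GBP/2)^(2T) / (1+r_EUR/2)^(2T)
= 0.9048 × 1.080717 / 1.009554 = 0.9048 × 1.070490
F = 0.9686 GBP per EUR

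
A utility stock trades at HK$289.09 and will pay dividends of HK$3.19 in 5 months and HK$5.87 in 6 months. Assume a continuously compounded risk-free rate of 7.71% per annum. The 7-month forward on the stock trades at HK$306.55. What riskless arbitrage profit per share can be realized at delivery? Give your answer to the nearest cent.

HK$13.30 per share

PV(dividends) I = 3.19·e^(−0.0771·5/12) + 5.87·e^(−0.0771·6/12) = 8.7372
Fair forward F* = (S − I)·e^(rT) = (289.09 − 8.7372)·e^0.044975 = 280.3528 × 1.046002 = 293.2496
Market HK$306.55 > fair 293.2496: forward overpriced → cash-and-carry (borrow at r, buy the stock and collect the dividends, short the forward).
Profit at T = |F_mkt − F*| = |306.55 − 293.2496| = HK$13.30 per share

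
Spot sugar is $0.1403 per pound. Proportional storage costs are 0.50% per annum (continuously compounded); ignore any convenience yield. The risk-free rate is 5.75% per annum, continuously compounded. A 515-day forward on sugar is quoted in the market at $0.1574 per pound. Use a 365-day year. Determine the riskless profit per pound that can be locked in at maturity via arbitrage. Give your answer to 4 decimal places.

Fair forward: F* = S·e^(carry·T), with carry = (r + u) = 0.0575 + 0.0050 = 0.0625
F* = 0.1403 · e^(0.0625 × 515/365) = 0.1403 · e^0.088185 = 0.1403 × 1.092190 = $0.1532
Market $0.1574 > fair $0.1532: forward overpriced → cash-and-carry (buy spot, short the forward).
At maturity, profit = |F_mkt − F*| = |0.1574 − 0.1532| = $0.0042 per pound

$0.0042 per pound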